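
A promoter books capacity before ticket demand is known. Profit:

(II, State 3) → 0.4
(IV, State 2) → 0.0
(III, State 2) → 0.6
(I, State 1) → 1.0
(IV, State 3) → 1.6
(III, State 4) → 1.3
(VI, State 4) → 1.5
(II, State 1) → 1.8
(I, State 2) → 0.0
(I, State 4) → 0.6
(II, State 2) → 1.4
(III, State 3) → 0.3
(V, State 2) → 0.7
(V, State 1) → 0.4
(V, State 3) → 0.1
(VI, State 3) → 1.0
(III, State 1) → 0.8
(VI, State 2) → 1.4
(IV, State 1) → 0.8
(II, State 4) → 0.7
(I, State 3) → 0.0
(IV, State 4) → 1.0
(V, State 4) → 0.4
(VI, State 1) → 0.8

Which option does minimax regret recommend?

VI

Column bests: State 1=1.8, State 2=1.4, State 3=1.6, State 4=1.5.
I regrets: 0.8, 1.4, 1.6, 0.9 → max 1.6
II regrets: 0.0, 0.0, 1.2, 0.8 → max 1.2
III regrets: 1.0, 0.8, 1.3, 0.2 → max 1.3
IV regrets: 1.0, 1.4, 0.0, 0.5 → max 1.4
V regrets: 1.4, 0.7, 1.5, 1.1 → max 1.5
VI regrets: 1.0, 0.0, 0.6, 0.0 → max 1.0
Smallest max regret = 1.0 → VI.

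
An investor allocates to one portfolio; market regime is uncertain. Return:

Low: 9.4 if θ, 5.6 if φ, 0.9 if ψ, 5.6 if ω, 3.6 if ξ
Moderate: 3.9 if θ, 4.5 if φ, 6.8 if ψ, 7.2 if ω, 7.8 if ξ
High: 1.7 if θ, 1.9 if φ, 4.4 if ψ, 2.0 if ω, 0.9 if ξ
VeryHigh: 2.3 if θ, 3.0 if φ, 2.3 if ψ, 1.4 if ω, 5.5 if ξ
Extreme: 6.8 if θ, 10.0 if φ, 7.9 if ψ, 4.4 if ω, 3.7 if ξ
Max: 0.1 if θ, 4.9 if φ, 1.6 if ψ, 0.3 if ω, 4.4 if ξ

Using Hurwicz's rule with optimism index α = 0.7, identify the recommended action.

Low: 0.7·9.4 + 0.3·0.9 = 6.85
Moderate: 0.7·7.8 + 0.3·3.9 = 6.63
High: 0.7·4.4 + 0.3·0.9 = 3.35
VeryHigh: 0.7·5.5 + 0.3·1.4 = 4.27
Extreme: 0.7·10.0 + 0.3·3.7 = 8.11
Max: 0.7·4.9 + 0.3·0.1 = 3.46
Highest Hurwicz score = 8.11 → Extreme.

Extreme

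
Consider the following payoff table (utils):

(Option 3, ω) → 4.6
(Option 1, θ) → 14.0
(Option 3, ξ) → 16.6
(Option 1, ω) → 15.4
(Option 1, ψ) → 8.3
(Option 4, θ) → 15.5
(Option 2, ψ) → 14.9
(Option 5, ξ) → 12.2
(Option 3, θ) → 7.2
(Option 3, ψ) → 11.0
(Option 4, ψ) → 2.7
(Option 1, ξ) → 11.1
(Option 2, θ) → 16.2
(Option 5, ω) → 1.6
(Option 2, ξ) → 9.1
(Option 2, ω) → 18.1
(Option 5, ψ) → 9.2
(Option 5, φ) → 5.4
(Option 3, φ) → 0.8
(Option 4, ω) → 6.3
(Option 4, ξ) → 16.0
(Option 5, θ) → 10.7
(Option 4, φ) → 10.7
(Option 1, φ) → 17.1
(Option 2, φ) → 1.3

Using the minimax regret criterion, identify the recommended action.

Column bests: θ=16.2, φ=17.1, ψ=14.9, ω=18.1, ξ=16.6.
Option 1 regrets: 2.2, 0.0, 6.6, 2.7, 5.5 → max 6.6
Option 2 regrets: 0.0, 15.8, 0.0, 0.0, 7.5 → max 15.8
Option 3 regrets: 9.0, 16.3, 3.9, 13.5, 0.0 → max 16.3
Option 4 regrets: 0.7, 6.4, 12.2, 11.8, 0.6 → max 12.2
Option 5 regrets: 5.5, 11.7, 5.7, 16.5, 4.4 → max 16.5
Smallest max regret = 6.6 → Option 1.

Option 1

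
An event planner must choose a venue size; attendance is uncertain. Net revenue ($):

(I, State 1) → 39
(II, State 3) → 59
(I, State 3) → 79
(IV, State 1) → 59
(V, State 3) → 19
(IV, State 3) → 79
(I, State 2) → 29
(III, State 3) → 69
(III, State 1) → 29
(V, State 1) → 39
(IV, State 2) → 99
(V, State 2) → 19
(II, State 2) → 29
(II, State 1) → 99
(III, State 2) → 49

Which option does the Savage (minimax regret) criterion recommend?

IV

Column bests: State 1=99, State 2=99, State 3=79.
I regrets: 60, 70, 0 → max 70
II regrets: 0, 70, 20 → max 70
III regrets: 70, 50, 10 → max 70
IV regrets: 40, 0, 0 → max 40
V regrets: 60, 80, 60 → max 80
Smallest max regret = 40 → IV.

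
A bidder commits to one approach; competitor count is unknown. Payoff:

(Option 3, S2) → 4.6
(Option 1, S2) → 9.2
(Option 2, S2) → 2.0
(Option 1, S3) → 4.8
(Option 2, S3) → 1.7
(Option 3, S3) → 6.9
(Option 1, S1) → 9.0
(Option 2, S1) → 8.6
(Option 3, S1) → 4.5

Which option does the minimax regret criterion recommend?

Column bests: S1=9.0, S2=9.2, S3=6.9.
Option 1 regrets: 0.0, 0.0, 2.1 → max 2.1
Option 2 regrets: 0.4, 7.2, 5.2 → max 7.2
Option 3 regrets: 4.5, 4.6, 0.0 → max 4.6
Smallest max regret = 2.1 → Option 1.

Option 1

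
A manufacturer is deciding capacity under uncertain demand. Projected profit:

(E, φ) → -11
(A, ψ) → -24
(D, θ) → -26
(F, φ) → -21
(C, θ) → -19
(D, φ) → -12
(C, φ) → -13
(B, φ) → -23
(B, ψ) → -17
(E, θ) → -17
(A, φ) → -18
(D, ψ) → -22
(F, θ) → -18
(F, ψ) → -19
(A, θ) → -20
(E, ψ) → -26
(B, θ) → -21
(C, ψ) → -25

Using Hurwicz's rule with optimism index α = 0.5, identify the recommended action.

A: 0.5·(-18) + 0.5·(-24) = -21
B: 0.5·(-17) + 0.5·(-23) = -20
C: 0.5·(-13) + 0.5·(-25) = -19
D: 0.5·(-12) + 0.5·(-26) = -19
E: 0.5·(-11) + 0.5·(-26) = -18.5
F: 0.5·(-18) + 0.5·(-21) = -19.5
Highest Hurwicz score = -18.5 → E.

E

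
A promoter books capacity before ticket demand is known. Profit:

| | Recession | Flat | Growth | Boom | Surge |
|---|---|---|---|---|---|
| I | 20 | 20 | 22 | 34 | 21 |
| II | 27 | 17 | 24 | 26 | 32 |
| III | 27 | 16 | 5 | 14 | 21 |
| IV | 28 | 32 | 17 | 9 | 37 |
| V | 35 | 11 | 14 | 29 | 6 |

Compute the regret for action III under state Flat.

Best payoff under Flat is 32.
Regret = 32 − 16 = 16.

16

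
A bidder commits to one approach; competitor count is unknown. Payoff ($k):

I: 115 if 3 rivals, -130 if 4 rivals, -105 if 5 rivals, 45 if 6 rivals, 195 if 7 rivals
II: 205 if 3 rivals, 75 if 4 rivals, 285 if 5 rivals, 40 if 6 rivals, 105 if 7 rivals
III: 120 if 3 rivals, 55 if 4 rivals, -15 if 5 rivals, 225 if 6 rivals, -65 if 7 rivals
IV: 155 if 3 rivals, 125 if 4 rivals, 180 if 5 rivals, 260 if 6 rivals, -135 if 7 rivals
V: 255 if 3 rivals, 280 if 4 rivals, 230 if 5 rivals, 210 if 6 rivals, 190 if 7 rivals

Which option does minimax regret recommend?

Column bests: 3 rivals=255, 4 rivals=280, 5 rivals=285, 6 rivals=260, 7 rivals=195.
I regrets: 140, 410, 390, 215, 0 → max 410
II regrets: 50, 205, 0, 220, 90 → max 220
III regrets: 135, 225, 300, 35, 260 → max 300
IV regrets: 100, 155, 105, 0, 330 → max 330
V regrets: 0, 0, 55, 50, 5 → max 55
Smallest max regret = 55 → V.

V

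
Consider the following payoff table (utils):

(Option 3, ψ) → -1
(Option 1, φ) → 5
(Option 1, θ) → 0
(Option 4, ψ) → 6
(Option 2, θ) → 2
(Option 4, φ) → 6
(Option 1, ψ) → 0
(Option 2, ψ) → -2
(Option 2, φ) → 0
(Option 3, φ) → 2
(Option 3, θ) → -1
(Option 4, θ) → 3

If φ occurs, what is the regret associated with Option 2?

6

Best payoff under φ is 6.
Regret = 6 − 0 = 6.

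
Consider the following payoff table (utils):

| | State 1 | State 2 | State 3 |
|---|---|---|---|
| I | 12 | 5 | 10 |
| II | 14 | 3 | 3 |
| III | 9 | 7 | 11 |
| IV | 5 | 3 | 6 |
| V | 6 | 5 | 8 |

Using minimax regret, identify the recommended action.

Column bests: State 1=14, State 2=7, State 3=11.
I regrets: 2, 2, 1 → max 2
II regrets: 0, 4, 8 → max 8
III regrets: 5, 0, 0 → max 5
IV regrets: 9, 4, 5 → max 9
V regrets: 8, 2, 3 → max 8
Smallest max regret = 2 → I.

I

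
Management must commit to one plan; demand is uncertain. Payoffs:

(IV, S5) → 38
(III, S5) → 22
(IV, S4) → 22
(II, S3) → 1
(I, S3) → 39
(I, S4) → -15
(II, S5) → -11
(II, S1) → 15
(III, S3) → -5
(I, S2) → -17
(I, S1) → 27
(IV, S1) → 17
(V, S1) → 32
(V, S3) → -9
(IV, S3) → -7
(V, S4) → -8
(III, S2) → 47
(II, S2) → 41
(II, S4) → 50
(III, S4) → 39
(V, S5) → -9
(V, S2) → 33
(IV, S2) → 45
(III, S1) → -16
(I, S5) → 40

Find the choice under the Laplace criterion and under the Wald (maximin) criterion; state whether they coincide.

laplace → IV; maximin → IV (agree)

Row averages: I=14.8, II=19.2, III=17.4, IV=23, V=7.8
Highest average = 23 → IV.
Row minima: I=-17, II=-11, III=-16, IV=-7, V=-9
Best worst-case = -7 → IV.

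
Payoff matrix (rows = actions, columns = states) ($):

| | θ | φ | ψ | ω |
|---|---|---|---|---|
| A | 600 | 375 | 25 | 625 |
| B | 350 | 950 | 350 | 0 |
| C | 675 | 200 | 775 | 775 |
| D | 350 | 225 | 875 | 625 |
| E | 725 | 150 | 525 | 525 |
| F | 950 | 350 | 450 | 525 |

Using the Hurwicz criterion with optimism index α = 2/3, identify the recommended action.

A: 2/3·625 + 1/3·25 = 425
B: 2/3·950 + 1/3·0 = 1900/3
C: 2/3·775 + 1/3·200 = 1750/3
D: 2/3·875 + 1/3·225 = 1975/3
E: 2/3·725 + 1/3·150 = 1600/3
F: 2/3·950 + 1/3·350 = 750
Highest Hurwicz score = 750 → F.

F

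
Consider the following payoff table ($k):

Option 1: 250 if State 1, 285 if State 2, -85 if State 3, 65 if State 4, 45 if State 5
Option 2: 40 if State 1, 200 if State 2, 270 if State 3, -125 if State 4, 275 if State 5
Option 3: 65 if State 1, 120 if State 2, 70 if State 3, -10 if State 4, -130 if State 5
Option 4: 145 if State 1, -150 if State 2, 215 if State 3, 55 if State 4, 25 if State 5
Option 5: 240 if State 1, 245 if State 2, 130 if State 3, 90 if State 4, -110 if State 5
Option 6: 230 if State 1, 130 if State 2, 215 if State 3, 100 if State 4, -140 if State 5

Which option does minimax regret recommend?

Column bests: State 1=250, State 2=285, State 3=270, State 4=100, State 5=275.
Option 1 regrets: 0, 0, 355, 35, 230 → max 355
Option 2 regrets: 210, 85, 0, 225, 0 → max 225
Option 3 regrets: 185, 165, 200, 110, 405 → max 405
Option 4 regrets: 105, 435, 55, 45, 250 → max 435
Option 5 regrets: 10, 40, 140, 10, 385 → max 385
Option 6 regrets: 20, 155, 55, 0, 415 → max 415
Smallest max regret = 225 → Option 2.

Option 2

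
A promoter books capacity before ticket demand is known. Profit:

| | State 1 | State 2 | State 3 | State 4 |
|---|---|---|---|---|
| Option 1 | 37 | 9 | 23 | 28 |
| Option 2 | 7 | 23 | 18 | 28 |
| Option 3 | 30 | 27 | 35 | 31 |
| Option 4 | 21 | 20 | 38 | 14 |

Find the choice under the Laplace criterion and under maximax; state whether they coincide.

laplace → Option 3; maximax → Option 4 (disagree)

Row averages: Option 1=24.25, Option 2=19, Option 3=30.75, Option 4=23.25
Highest average = 30.75 → Option 3.
Row maxima: Option 1=37, Option 2=28, Option 3=35, Option 4=38
Best best-case = 38 → Option 4.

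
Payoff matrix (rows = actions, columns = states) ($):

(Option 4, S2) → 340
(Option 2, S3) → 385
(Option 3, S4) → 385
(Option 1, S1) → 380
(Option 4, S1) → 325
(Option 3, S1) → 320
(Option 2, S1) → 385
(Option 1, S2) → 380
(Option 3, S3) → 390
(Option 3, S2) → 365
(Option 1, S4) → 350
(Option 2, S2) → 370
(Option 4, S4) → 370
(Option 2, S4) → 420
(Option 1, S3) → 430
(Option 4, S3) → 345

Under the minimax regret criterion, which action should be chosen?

Option 2

Column bests: S1=385, S2=380, S3=430, S4=420.
Option 1 regrets: 5, 0, 0, 70 → max 70
Option 2 regrets: 0, 10, 45, 0 → max 45
Option 3 regrets: 65, 15, 40, 35 → max 65
Option 4 regrets: 60, 40, 85, 50 → max 85
Smallest max regret = 45 → Option 2.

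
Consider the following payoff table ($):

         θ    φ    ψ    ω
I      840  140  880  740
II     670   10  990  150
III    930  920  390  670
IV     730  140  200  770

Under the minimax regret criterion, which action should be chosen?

Column bests: θ=930, φ=920, ψ=990, ω=770.
I regrets: 90, 780, 110, 30 → max 780
II regrets: 260, 910, 0, 620 → max 910
III regrets: 0, 0, 600, 100 → max 600
IV regrets: 200, 780, 790, 0 → max 790
Smallest max regret = 600 → III.

III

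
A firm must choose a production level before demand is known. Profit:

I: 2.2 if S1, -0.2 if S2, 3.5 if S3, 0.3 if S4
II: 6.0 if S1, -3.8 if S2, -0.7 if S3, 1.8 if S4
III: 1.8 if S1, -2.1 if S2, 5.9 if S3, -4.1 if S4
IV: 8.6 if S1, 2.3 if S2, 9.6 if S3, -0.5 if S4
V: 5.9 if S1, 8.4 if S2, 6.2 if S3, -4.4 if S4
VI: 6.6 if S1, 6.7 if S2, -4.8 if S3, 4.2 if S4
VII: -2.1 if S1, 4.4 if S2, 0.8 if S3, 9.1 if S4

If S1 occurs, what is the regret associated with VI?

Best payoff under S1 is 8.6.
Regret = 8.6 − 6.6 = 2.0.

2.0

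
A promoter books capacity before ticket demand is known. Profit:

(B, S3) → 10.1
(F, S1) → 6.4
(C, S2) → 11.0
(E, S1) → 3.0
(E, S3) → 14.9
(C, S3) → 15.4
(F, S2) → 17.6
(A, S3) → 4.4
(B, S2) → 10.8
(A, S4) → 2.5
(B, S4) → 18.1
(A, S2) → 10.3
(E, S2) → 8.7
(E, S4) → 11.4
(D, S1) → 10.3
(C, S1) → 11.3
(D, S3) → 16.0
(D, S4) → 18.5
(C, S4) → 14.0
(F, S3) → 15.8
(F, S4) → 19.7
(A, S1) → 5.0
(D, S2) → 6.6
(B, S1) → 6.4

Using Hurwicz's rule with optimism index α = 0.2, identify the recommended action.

A: 0.2·10.3 + 0.8·2.5 = 4.06
B: 0.2·18.1 + 0.8·6.4 = 8.74
C: 0.2·15.4 + 0.8·11.0 = 11.88
D: 0.2·18.5 + 0.8·6.6 = 8.98
E: 0.2·14.9 + 0.8·3.0 = 5.38
F: 0.2·19.7 + 0.8·6.4 = 9.06
Highest Hurwicz score = 11.88 → C.

C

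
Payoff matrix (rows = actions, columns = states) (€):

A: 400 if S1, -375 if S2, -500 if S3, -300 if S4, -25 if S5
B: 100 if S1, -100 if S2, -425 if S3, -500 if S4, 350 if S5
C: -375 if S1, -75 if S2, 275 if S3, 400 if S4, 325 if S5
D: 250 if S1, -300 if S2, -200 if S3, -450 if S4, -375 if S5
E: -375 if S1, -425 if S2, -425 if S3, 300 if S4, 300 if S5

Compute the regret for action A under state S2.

Best payoff under S2 is -75.
Regret = -75 − (-375) = 300.

300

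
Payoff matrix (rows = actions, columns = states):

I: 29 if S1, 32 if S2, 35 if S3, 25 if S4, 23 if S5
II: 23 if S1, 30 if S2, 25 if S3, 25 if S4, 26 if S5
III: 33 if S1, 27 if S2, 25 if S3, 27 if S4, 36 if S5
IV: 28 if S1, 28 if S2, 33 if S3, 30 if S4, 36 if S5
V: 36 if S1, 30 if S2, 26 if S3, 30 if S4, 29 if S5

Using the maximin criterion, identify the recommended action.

Row minima: I=23, II=23, III=25, IV=28, V=26
Best worst-case = 28 → IV.

IV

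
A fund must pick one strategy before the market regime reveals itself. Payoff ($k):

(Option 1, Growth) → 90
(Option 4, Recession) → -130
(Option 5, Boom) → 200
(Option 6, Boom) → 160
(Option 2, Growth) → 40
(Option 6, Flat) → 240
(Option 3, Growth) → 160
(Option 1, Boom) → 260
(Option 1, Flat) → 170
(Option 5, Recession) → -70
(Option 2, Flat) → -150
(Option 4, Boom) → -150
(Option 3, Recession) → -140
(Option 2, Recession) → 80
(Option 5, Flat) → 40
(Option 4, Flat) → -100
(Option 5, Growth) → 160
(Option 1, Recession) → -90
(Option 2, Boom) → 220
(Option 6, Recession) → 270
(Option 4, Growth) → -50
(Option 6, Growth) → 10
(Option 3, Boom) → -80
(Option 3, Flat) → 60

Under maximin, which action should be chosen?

Row minima: Option 1=-90, Option 2=-150, Option 3=-140, Option 4=-150, Option 5=-70, Option 6=10
Best worst-case = 10 → Option 6.

Option 6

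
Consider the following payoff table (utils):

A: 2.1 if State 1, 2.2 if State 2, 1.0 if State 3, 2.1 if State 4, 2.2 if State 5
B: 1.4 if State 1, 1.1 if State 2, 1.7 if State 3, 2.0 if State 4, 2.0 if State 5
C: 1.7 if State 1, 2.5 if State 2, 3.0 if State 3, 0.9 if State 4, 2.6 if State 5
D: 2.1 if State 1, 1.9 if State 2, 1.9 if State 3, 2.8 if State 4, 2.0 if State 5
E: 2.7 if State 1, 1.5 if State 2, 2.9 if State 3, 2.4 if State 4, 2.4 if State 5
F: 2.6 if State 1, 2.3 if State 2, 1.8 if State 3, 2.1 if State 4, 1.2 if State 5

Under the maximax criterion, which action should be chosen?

Row maxima: A=2.2, B=2.0, C=3.0, D=2.8, E=2.9, F=2.6
Best best-case = 3.0 → C.

C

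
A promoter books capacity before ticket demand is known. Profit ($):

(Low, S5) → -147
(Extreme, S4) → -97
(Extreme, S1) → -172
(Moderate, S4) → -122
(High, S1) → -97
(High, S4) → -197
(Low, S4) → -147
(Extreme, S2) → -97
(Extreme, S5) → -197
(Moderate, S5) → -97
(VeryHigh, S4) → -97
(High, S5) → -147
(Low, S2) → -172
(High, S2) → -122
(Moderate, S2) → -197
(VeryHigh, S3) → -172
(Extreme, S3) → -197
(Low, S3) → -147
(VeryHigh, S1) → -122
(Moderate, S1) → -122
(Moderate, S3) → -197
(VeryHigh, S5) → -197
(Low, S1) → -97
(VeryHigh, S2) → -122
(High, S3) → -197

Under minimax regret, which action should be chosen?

Low

Column bests: S1=-97, S2=-97, S3=-147, S4=-97, S5=-97.
Low regrets: 0, 75, 0, 50, 50 → max 75
Moderate regrets: 25, 100, 50, 25, 0 → max 100
High regrets: 0, 25, 50, 100, 50 → max 100
VeryHigh regrets: 25, 25, 25, 0, 100 → max 100
Extreme regrets: 75, 0, 50, 0, 100 → max 100
Smallest max regret = 75 → Low.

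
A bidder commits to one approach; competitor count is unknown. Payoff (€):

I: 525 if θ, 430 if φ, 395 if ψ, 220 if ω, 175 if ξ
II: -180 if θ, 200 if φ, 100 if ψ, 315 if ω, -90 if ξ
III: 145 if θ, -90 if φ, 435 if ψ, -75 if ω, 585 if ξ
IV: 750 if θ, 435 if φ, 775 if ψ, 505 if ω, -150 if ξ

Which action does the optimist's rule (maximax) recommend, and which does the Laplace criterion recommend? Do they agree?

maximax → IV; laplace → IV (agree)

Row maxima: I=525, II=315, III=585, IV=775
Best best-case = 775 → IV.
Row averages: I=349, II=69, III=200, IV=463
Highest average = 463 → IV.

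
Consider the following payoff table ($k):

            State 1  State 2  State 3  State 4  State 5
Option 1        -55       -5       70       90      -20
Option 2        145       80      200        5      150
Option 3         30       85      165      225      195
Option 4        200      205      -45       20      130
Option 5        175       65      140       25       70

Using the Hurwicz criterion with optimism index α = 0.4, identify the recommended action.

Option 1: 0.4·90 + 0.6·(-55) = 3
Option 2: 0.4·200 + 0.6·5 = 83
Option 3: 0.4·225 + 0.6·30 = 108
Option 4: 0.4·205 + 0.6·(-45) = 55
Option 5: 0.4·175 + 0.6·25 = 85
Highest Hurwicz score = 108 → Option 3.

Option 3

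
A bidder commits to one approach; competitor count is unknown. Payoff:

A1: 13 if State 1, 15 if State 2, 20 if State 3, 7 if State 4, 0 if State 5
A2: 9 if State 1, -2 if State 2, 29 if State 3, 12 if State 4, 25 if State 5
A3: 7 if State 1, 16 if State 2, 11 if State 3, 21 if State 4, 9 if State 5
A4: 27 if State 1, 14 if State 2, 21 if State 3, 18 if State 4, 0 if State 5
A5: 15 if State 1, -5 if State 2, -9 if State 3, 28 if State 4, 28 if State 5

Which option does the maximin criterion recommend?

Row minima: A1=0, A2=-2, A3=7, A4=0, A5=-9
Best worst-case = 7 → A3.

A3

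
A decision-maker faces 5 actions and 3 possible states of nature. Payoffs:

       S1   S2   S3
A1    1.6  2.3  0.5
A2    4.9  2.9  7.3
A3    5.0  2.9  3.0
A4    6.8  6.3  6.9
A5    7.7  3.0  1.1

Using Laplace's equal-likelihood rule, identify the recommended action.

Row averages: A1=22/15, A2=151/30, A3=109/30, A4=20/3, A5=59/15
Highest average = 20/3 → A4.

A4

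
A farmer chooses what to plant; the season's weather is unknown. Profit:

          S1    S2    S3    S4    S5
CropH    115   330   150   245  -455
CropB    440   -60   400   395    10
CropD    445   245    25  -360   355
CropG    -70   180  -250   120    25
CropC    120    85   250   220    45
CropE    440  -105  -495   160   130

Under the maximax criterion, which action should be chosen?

CropD

Row maxima: CropH=330, CropB=440, CropD=445, CropG=180, CropC=250, CropE=440
Best best-case = 445 → CropD.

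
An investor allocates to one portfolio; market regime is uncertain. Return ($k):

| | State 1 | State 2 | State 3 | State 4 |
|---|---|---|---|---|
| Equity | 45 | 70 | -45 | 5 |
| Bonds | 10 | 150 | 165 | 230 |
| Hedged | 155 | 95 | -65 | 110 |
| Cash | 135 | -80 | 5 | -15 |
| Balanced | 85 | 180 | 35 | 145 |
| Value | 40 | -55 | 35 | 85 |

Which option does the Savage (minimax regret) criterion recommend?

Balanced

Column bests: State 1=155, State 2=180, State 3=165, State 4=230.
Equity regrets: 110, 110, 210, 225 → max 225
Bonds regrets: 145, 30, 0, 0 → max 145
Hedged regrets: 0, 85, 230, 120 → max 230
Cash regrets: 20, 260, 160, 245 → max 260
Balanced regrets: 70, 0, 130, 85 → max 130
Value regrets: 115, 235, 130, 145 → max 235
Smallest max regret = 130 → Balanced.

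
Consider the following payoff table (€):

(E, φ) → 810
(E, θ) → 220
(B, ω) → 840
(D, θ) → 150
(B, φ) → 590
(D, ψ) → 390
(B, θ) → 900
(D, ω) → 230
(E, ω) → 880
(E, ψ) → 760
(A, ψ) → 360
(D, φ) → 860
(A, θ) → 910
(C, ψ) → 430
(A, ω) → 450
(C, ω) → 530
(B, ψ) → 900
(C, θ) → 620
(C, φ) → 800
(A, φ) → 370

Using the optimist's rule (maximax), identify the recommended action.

A

Row maxima: A=910, B=900, C=800, D=860, E=880
Best best-case = 910 → A.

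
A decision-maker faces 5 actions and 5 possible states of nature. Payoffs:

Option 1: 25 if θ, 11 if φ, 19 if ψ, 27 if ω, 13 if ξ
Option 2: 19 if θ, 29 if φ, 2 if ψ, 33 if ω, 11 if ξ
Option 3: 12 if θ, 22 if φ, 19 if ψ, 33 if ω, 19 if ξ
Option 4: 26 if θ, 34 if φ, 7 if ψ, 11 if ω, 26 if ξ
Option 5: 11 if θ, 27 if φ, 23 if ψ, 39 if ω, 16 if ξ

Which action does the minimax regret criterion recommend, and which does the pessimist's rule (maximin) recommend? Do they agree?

minimax regret → Option 3; maximin → Option 3 (agree)

Column bests: θ=26, φ=34, ψ=23, ω=39, ξ=26.
Option 1 regrets: 1, 23, 4, 12, 13 → max 23
Option 2 regrets: 7, 5, 21, 6, 15 → max 21
Option 3 regrets: 14, 12, 4, 6, 7 → max 14
Option 4 regrets: 0, 0, 16, 28, 0 → max 28
Option 5 regrets: 15, 7, 0, 0, 10 → max 15
Smallest max regret = 14 → Option 3.
Row minima: Option 1=11, Option 2=2, Option 3=12, Option 4=7, Option 5=11
Best worst-case = 12 → Option 3.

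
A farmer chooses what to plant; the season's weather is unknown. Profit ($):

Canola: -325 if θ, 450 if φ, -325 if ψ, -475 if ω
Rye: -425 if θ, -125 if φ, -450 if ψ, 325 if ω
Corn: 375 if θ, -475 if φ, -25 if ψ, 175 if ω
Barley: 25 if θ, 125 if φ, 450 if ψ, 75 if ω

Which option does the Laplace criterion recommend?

Barley

Row averages: Canola=-168.75, Rye=-168.75, Corn=12.5, Barley=168.75
Highest average = 168.75 → Barley.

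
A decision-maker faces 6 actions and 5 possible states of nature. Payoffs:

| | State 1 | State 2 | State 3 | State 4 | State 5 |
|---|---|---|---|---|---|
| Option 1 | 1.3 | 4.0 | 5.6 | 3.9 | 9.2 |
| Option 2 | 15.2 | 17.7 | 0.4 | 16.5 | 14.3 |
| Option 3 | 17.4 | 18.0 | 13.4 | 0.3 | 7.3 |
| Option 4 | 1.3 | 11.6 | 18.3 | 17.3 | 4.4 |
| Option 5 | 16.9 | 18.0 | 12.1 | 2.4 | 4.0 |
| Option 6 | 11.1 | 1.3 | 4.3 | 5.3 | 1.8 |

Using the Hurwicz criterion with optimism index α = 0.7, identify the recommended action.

Option 1: 0.7·9.2 + 0.3·1.3 = 6.83
Option 2: 0.7·17.7 + 0.3·0.4 = 12.51
Option 3: 0.7·18.0 + 0.3·0.3 = 12.69
Option 4: 0.7·18.3 + 0.3·1.3 = 13.2
Option 5: 0.7·18.0 + 0.3·2.4 = 13.32
Option 6: 0.7·11.1 + 0.3·1.3 = 8.16
Highest Hurwicz score = 13.32 → Option 5.

Option 5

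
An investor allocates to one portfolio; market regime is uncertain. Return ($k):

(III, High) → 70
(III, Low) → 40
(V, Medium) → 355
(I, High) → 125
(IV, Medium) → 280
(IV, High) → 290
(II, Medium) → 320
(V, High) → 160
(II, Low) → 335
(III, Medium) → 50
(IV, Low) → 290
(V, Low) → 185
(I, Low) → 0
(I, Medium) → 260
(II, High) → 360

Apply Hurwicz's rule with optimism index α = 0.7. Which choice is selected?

I: 0.7·260 + 0.3·0 = 182
II: 0.7·360 + 0.3·320 = 348
III: 0.7·70 + 0.3·40 = 61
IV: 0.7·290 + 0.3·280 = 287
V: 0.7·355 + 0.3·160 = 296.5
Highest Hurwicz score = 348 → II.

II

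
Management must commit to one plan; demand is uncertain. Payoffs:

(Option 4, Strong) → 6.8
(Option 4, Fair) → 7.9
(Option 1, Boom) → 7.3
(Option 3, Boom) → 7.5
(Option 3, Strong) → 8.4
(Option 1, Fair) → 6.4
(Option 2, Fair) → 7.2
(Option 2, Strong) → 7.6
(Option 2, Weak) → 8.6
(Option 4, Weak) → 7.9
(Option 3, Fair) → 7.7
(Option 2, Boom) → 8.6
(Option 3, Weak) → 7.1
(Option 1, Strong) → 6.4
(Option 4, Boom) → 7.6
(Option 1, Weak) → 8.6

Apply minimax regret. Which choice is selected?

Option 2

Column bests: Weak=8.6, Fair=7.9, Strong=8.4, Boom=8.6.
Option 1 regrets: 0.0, 1.5, 2.0, 1.3 → max 2.0
Option 2 regrets: 0.0, 0.7, 0.8, 0.0 → max 0.8
Option 3 regrets: 1.5, 0.2, 0.0, 1.1 → max 1.5
Option 4 regrets: 0.7, 0.0, 1.6, 1.0 → max 1.6
Smallest max regret = 0.8 → Option 2.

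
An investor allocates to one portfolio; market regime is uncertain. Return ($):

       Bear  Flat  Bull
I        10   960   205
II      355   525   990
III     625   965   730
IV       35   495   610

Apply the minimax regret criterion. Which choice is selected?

Column bests: Bear=625, Flat=965, Bull=990.
I regrets: 615, 5, 785 → max 785
II regrets: 270, 440, 0 → max 440
III regrets: 0, 0, 260 → max 260
IV regrets: 590, 470, 380 → max 590
Smallest max regret = 260 → III.

III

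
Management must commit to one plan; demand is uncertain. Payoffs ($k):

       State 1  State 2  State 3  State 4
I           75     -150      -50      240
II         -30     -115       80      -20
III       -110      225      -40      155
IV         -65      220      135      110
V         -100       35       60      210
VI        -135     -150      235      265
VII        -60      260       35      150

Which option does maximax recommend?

Row maxima: I=240, II=80, III=225, IV=220, V=210, VI=265, VII=260
Best best-case = 265 → VI.

VI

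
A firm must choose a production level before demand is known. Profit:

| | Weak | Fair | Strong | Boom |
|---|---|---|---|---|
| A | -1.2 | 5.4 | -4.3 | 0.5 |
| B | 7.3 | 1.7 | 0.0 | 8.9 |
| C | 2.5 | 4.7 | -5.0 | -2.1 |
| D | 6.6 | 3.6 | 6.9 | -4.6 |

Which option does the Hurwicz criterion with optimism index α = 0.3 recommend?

B

A: 0.3·5.4 + 0.7·(-4.3) = -1.39
B: 0.3·8.9 + 0.7·0.0 = 2.67
C: 0.3·4.7 + 0.7·(-5.0) = -2.09
D: 0.3·6.9 + 0.7·(-4.6) = -1.15
Highest Hurwicz score = 2.67 → B.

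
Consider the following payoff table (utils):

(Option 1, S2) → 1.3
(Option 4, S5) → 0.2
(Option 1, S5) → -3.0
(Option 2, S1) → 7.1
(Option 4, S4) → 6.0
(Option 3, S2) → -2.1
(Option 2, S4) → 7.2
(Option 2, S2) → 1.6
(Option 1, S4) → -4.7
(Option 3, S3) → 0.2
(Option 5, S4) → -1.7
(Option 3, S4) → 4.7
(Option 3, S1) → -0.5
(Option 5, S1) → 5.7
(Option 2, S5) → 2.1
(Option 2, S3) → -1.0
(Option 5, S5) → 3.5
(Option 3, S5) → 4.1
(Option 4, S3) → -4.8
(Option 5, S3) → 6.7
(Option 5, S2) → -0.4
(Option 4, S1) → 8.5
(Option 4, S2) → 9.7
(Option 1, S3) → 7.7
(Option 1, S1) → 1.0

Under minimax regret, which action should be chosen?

Column bests: S1=8.5, S2=9.7, S3=7.7, S4=7.2, S5=4.1.
Option 1 regrets: 7.5, 8.4, 0.0, 11.9, 7.1 → max 11.9
Option 2 regrets: 1.4, 8.1, 8.7, 0.0, 2.0 → max 8.7
Option 3 regrets: 9.0, 11.8, 7.5, 2.5, 0.0 → max 11.8
Option 4 regrets: 0.0, 0.0, 12.5, 1.2, 3.9 → max 12.5
Option 5 regrets: 2.8, 10.1, 1.0, 8.9, 0.6 → max 10.1
Smallest max regret = 8.7 → Option 2.

Option 2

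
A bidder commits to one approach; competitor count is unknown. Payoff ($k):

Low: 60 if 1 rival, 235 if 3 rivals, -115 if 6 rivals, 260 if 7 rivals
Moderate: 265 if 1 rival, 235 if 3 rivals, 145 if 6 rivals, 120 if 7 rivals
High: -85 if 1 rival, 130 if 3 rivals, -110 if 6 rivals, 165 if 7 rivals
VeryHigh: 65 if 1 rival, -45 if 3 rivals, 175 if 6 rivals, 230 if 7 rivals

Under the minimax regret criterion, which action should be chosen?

Moderate

Column bests: 1 rival=265, 3 rivals=235, 6 rivals=175, 7 rivals=260.
Low regrets: 205, 0, 290, 0 → max 290
Moderate regrets: 0, 0, 30, 140 → max 140
High regrets: 350, 105, 285, 95 → max 350
VeryHigh regrets: 200, 280, 0, 30 → max 280
Smallest max regret = 140 → Moderate.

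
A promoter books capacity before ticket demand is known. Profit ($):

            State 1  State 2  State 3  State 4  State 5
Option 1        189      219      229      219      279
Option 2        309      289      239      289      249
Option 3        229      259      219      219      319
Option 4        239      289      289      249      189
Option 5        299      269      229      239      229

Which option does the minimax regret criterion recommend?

Option 2

Column bests: State 1=309, State 2=289, State 3=289, State 4=289, State 5=319.
Option 1 regrets: 120, 70, 60, 70, 40 → max 120
Option 2 regrets: 0, 0, 50, 0, 70 → max 70
Option 3 regrets: 80, 30, 70, 70, 0 → max 80
Option 4 regrets: 70, 0, 0, 40, 130 → max 130
Option 5 regrets: 10, 20, 60, 50, 90 → max 90
Smallest max regret = 70 → Option 2.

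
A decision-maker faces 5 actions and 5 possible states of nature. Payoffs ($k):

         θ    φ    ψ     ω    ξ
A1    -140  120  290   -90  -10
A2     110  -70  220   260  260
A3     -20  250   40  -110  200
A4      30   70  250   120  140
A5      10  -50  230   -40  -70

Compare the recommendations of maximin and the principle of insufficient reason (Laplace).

Row minima: A1=-140, A2=-70, A3=-110, A4=30, A5=-70
Best worst-case = 30 → A4.
Row averages: A1=34, A2=156, A3=72, A4=122, A5=16
Highest average = 156 → A2.

maximin → A4; laplace → A2 (disagree)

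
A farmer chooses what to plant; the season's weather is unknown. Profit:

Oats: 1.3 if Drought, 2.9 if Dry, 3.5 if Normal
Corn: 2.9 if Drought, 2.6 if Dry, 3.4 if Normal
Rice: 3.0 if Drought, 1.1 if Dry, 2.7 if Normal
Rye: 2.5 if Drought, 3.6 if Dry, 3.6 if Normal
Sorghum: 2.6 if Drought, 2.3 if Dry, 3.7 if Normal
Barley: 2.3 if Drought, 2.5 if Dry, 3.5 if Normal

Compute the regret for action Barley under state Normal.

Best payoff under Normal is 3.7.
Regret = 3.7 − 3.5 = 0.2.

0.2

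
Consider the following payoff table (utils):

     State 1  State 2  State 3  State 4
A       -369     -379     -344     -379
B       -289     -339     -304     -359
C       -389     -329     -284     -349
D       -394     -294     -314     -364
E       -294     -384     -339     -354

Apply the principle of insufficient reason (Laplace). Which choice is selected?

Row averages: A=-367.75, B=-322.75, C=-337.75, D=-341.5, E=-342.75
Highest average = -322.75 → B.

B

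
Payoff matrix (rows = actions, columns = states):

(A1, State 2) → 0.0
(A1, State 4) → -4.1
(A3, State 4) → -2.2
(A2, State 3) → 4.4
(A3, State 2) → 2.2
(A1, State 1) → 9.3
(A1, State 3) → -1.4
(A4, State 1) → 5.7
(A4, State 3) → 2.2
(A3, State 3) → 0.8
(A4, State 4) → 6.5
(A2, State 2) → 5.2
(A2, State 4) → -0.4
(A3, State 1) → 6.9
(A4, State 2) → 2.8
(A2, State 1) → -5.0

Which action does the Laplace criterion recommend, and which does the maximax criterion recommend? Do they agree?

Row averages: A1=0.95, A2=1.05, A3=1.925, A4=4.3
Highest average = 4.3 → A4.
Row maxima: A1=9.3, A2=5.2, A3=6.9, A4=6.5
Best best-case = 9.3 → A1.

laplace → A4; maximax → A1 (disagree)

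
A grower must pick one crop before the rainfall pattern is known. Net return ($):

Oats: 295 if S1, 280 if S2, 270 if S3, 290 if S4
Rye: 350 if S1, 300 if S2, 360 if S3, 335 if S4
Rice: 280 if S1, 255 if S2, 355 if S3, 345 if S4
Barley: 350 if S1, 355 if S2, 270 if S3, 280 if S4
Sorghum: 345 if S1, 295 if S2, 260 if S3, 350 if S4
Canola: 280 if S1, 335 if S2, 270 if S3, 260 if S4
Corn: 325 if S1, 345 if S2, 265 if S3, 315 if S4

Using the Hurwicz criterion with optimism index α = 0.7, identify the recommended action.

Oats: 0.7·295 + 0.3·270 = 287.5
Rye: 0.7·360 + 0.3·300 = 342
Rice: 0.7·355 + 0.3·255 = 325
Barley: 0.7·355 + 0.3·270 = 329.5
Sorghum: 0.7·350 + 0.3·260 = 323
Canola: 0.7·335 + 0.3·260 = 312.5
Corn: 0.7·345 + 0.3·265 = 321
Highest Hurwicz score = 342 → Rye.

Rye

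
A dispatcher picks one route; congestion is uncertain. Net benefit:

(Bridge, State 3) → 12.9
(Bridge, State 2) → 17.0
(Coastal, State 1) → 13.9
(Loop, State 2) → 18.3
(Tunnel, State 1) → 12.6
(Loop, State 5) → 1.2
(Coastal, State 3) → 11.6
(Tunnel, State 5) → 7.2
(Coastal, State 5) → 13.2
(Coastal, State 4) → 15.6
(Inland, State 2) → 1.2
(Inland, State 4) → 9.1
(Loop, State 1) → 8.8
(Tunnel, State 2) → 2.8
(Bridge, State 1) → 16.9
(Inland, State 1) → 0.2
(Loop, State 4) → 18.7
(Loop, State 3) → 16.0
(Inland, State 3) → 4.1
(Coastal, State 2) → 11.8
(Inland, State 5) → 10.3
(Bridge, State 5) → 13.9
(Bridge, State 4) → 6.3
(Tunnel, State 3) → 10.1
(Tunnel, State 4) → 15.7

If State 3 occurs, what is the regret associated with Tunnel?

Best payoff under State 3 is 16.0.
Regret = 16.0 − 10.1 = 5.9.

5.9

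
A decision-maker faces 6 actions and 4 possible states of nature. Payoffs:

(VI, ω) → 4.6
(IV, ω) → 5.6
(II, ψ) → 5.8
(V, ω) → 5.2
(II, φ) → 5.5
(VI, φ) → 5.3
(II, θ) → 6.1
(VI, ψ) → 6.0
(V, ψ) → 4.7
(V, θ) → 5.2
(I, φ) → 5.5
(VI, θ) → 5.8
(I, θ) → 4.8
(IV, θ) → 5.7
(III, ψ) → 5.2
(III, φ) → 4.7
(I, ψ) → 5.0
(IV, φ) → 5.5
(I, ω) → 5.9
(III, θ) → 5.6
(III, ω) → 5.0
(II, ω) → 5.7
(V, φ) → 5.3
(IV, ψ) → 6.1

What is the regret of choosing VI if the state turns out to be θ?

0.3

Best payoff under θ is 6.1.
Regret = 6.1 − 5.8 = 0.3.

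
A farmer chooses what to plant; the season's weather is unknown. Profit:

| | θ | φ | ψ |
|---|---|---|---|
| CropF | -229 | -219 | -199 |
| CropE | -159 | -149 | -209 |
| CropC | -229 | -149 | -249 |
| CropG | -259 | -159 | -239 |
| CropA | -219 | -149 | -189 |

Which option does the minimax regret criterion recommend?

CropE

Column bests: θ=-159, φ=-149, ψ=-189.
CropF regrets: 70, 70, 10 → max 70
CropE regrets: 0, 0, 20 → max 20
CropC regrets: 70, 0, 60 → max 70
CropG regrets: 100, 10, 50 → max 100
CropA regrets: 60, 0, 0 → max 60
Smallest max regret = 20 → CropE.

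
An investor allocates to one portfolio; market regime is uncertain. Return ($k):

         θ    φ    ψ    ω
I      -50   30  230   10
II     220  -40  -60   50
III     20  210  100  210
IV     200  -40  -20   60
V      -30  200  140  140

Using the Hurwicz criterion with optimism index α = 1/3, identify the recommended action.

I: 1/3·230 + 2/3·(-50) = 130/3
II: 1/3·220 + 2/3·(-60) = 100/3
III: 1/3·210 + 2/3·20 = 250/3
IV: 1/3·200 + 2/3·(-40) = 40
V: 1/3·200 + 2/3·(-30) = 140/3
Highest Hurwicz score = 250/3 → III.

III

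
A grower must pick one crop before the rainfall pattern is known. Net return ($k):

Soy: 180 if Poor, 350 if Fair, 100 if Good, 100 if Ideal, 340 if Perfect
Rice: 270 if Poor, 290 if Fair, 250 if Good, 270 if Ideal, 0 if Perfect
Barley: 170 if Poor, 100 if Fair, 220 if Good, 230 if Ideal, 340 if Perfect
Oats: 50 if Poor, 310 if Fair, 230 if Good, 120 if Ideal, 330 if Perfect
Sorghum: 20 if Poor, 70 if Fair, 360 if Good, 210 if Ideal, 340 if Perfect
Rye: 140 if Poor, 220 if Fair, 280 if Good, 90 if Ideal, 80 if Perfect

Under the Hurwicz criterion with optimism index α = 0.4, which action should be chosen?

Soy

Soy: 0.4·350 + 0.6·100 = 200
Rice: 0.4·290 + 0.6·0 = 116
Barley: 0.4·340 + 0.6·100 = 196
Oats: 0.4·330 + 0.6·50 = 162
Sorghum: 0.4·360 + 0.6·20 = 156
Rye: 0.4·280 + 0.6·80 = 160
Highest Hurwicz score = 200 → Soy.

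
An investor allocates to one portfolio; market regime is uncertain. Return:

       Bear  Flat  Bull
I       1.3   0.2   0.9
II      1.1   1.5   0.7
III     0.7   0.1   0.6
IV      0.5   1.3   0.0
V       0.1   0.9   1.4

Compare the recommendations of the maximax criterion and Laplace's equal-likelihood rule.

Row maxima: I=1.3, II=1.5, III=0.7, IV=1.3, V=1.4
Best best-case = 1.5 → II.
Row averages: I=0.8, II=1.1, III=7/15, IV=0.6, V=0.8
Highest average = 1.1 → II.

maximax → II; laplace → II (agree)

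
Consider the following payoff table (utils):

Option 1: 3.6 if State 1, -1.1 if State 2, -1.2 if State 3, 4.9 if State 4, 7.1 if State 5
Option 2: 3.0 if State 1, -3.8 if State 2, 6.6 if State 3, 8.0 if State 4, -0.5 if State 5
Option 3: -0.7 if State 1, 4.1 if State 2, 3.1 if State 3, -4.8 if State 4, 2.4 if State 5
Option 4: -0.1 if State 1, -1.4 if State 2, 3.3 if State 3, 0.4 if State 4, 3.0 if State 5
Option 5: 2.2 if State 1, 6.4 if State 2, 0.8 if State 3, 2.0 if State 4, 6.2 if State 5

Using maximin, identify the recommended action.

Row minima: Option 1=-1.2, Option 2=-3.8, Option 3=-4.8, Option 4=-1.4, Option 5=0.8
Best worst-case = 0.8 → Option 5.

Option 5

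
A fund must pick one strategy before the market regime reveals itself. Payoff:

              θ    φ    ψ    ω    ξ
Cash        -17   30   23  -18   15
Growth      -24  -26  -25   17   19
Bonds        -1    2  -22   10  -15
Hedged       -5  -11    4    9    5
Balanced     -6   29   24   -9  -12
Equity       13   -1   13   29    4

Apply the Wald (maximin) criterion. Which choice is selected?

Row minima: Cash=-18, Growth=-26, Bonds=-22, Hedged=-11, Balanced=-12, Equity=-1
Best worst-case = -1 → Equity.

Equity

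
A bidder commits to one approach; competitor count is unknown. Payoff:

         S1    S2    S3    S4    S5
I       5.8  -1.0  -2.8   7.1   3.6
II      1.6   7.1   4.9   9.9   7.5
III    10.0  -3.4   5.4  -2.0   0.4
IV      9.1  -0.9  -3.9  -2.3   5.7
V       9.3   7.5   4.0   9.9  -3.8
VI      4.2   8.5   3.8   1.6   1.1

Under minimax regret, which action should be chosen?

VI

Column bests: S1=10.0, S2=8.5, S3=5.4, S4=9.9, S5=7.5.
I regrets: 4.2, 9.5, 8.2, 2.8, 3.9 → max 9.5
II regrets: 8.4, 1.4, 0.5, 0.0, 0.0 → max 8.4
III regrets: 0.0, 11.9, 0.0, 11.9, 7.1 → max 11.9
IV regrets: 0.9, 9.4, 9.3, 12.2, 1.8 → max 12.2
V regrets: 0.7, 1.0, 1.4, 0.0, 11.3 → max 11.3
VI regrets: 5.8, 0.0, 1.6, 8.3, 6.4 → max 8.3
Smallest max regret = 8.3 → VI.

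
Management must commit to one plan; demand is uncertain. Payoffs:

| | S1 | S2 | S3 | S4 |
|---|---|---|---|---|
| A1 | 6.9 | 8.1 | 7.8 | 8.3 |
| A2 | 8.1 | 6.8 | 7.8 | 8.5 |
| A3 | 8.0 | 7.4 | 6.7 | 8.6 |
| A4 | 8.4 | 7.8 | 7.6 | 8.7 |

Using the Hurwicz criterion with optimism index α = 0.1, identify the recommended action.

A4

A1: 0.1·8.3 + 0.9·6.9 = 7.04
A2: 0.1·8.5 + 0.9·6.8 = 6.97
A3: 0.1·8.6 + 0.9·6.7 = 6.89
A4: 0.1·8.7 + 0.9·7.6 = 7.71
Highest Hurwicz score = 7.71 → A4.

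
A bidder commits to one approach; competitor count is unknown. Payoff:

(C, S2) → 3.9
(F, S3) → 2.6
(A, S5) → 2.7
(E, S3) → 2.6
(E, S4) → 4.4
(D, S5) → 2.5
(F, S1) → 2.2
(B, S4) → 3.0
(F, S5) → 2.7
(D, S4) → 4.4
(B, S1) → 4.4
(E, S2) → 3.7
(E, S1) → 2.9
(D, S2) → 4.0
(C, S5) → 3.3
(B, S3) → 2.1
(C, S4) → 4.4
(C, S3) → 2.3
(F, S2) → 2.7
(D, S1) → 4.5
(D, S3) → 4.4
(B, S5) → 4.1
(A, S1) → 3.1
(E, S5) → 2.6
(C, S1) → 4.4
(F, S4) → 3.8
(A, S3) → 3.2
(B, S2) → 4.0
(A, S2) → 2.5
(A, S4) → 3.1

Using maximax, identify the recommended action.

D

Row maxima: A=3.2, B=4.4, C=4.4, D=4.5, E=4.4, F=3.8
Best best-case = 4.5 → D.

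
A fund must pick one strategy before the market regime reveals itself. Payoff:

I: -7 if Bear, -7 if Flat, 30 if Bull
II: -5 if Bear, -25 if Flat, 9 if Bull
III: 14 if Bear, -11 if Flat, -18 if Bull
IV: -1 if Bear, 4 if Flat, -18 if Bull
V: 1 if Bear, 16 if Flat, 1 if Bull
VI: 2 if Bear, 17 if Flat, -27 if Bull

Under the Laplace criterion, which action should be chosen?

V

Row averages: I=16/3, II=-7, III=-5, IV=-5, V=6, VI=-8/3
Highest average = 6 → V.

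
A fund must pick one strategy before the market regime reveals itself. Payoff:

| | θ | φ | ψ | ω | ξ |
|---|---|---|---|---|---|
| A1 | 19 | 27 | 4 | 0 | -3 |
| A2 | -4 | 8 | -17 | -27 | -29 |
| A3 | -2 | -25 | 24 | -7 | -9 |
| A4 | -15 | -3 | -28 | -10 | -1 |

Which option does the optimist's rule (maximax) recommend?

A1

Row maxima: A1=27, A2=8, A3=24, A4=-1
Best best-case = 27 → A1.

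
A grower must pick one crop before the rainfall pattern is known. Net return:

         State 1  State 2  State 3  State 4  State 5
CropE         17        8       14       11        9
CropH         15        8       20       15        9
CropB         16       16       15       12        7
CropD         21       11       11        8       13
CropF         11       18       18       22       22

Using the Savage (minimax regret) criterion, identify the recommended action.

CropF

Column bests: State 1=21, State 2=18, State 3=20, State 4=22, State 5=22.
CropE regrets: 4, 10, 6, 11, 13 → max 13
CropH regrets: 6, 10, 0, 7, 13 → max 13
CropB regrets: 5, 2, 5, 10, 15 → max 15
CropD regrets: 0, 7, 9, 14, 9 → max 14
CropF regrets: 10, 0, 2, 0, 0 → max 10
Smallest max regret = 10 → CropF.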